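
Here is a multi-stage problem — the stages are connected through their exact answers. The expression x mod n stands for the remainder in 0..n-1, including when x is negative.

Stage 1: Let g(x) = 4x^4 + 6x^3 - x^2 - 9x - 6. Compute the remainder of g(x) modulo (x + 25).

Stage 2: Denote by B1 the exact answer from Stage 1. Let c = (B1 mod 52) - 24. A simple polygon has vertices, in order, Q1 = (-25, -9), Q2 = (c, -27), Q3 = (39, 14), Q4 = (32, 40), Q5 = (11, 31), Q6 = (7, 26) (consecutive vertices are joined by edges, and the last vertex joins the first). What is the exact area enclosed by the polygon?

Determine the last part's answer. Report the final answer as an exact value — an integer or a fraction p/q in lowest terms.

Stage 1: remainder = value at the root: 4*(-25)^4 + 6*(-25)^3 - 1*(-25)^2 - 9*(-25)^1 - 6 = (1562500) + (-93750) + (-625) + (225) + (-6) = 1468344; answer 1468344
Stage 2: B1 = 1468344; c = -4; cross terms: (-25*-27 - -4*-9)=639, (-4*14 - 39*-27)=997, (39*40 - 32*14)=1112, (32*31 - 11*40)=552, (11*26 - 7*31)=69, (7*-9 - -25*26)=587; twice the area = |3956| = 3956; area = 1978; answer 1978

1978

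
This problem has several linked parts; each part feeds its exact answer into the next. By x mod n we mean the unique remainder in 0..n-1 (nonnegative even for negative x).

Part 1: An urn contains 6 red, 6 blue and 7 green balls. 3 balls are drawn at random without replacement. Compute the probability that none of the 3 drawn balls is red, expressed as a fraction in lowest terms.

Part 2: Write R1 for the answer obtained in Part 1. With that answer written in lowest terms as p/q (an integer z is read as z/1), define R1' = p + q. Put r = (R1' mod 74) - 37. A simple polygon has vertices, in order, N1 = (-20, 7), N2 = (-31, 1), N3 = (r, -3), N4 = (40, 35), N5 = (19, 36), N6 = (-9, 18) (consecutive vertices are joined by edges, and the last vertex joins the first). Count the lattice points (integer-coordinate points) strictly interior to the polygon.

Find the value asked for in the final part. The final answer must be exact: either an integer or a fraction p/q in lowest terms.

Part 1: total draws C(19,3) = 969; favorable C(13,3) = 286; P = 286/969; answer 286/969
Part 2: R1 = 286/969; threaded value p + q = 1255; r = 34; cross terms: (-20*1 - -31*7)=197, (-31*-3 - 34*1)=59, (34*35 - 40*-3)=1310, (40*36 - 19*35)=775, (19*18 - -9*36)=666, (-9*7 - -20*18)=297; twice the area = |3304| = 3304; area = 1652; boundary points = 1 + 1 + 2 + 1 + 2 + 11 = 18; strictly interior points = area - boundary/2 + 1 = 1644; answer 1644

1644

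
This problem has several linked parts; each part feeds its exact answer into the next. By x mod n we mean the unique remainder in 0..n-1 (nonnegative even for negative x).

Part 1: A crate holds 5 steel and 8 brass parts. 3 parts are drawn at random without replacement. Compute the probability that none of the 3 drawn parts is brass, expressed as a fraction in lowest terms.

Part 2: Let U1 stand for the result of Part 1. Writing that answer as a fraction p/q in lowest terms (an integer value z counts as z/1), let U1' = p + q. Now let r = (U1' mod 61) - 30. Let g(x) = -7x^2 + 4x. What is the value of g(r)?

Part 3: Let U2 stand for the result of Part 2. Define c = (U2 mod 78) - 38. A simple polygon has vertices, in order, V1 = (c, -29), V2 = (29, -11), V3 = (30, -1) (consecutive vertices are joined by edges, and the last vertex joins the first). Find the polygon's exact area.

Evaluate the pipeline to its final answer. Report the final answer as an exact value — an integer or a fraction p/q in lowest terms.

186

Part 1: total draws C(13,3) = 286; favorable C(5,3) = 10; P = 5/143; answer 5/143
Part 2: U1 = 5/143; threaded value p + q = 148; r = -4; -7*(-4)^2 + 4*(-4)^1 = (-112) + (-16) = -128; answer -128
Part 3: U2 = -128; c = -10; cross terms: (-10*-11 - 29*-29)=951, (29*-1 - 30*-11)=301, (30*-29 - -10*-1)=-880; twice the area = |372| = 372; area = 186; answer 186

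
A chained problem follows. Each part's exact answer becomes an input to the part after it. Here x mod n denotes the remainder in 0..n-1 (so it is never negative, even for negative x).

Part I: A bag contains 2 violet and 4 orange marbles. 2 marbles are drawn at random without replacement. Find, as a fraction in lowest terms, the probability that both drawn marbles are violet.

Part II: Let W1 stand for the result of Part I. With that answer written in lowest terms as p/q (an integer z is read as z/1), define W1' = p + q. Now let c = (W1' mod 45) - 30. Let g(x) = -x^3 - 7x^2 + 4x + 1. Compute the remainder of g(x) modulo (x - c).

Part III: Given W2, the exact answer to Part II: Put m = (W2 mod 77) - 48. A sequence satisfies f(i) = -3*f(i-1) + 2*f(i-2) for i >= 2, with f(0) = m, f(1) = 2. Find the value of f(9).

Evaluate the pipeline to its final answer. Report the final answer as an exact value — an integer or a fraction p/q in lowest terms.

547046

Part I: total draws C(6,2) = 15; favorable C(2,2) = 1; P = 1/15; answer 1/15
Part II: W1 = 1/15; threaded value p + q = 16; c = -14; remainder = value at the root: -1*(-14)^3 - 7*(-14)^2 + 4*(-14)^1 + 1 = (2744) + (-1372) + (-56) + (1) = 1317; answer 1317
Part III: W2 = 1317; m = -40; f(2) = -3*(2) + 2*(-40) = -86; iterating: f(2)=-86, f(3)=262, f(4)=-958, f(5)=3398, f(6)=-12110, f(7)=43126, f(8)=-153598, f(9)=547046; answer 547046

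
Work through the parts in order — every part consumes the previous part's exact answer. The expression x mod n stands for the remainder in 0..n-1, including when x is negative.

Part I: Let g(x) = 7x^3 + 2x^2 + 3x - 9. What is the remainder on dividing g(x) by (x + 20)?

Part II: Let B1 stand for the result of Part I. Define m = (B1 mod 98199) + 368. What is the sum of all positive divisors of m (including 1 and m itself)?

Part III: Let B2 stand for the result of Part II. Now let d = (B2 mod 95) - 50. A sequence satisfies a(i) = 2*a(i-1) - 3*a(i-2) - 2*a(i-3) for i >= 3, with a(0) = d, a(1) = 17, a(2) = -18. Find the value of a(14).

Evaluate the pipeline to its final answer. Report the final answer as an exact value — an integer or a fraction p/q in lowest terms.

306842

Part I: remainder = value at the root: 7*(-20)^3 + 2*(-20)^2 + 3*(-20)^1 - 9 = (-56000) + (800) + (-60) + (-9) = -55269; answer -55269
Part II: B1 = -55269; m = 43298; 43298 = 2 * 21649; sigma = (1 + 2) * (1 + 21649) = 3 * 21650 = 64950; answer 64950
Part III: B2 = 64950; d = 15; a(3) = 2*(-18) - 3*(17) - 2*(15) = -117; iterating: a(3)=-117, a(4)=-214, a(5)=-41, a(6)=794, a(7)=2139, a(8)=1978, a(9)=-4049, a(10)=-18310, a(11)=-28429, a(12)=6170, a(13)=134247, a(14)=306842; answer 306842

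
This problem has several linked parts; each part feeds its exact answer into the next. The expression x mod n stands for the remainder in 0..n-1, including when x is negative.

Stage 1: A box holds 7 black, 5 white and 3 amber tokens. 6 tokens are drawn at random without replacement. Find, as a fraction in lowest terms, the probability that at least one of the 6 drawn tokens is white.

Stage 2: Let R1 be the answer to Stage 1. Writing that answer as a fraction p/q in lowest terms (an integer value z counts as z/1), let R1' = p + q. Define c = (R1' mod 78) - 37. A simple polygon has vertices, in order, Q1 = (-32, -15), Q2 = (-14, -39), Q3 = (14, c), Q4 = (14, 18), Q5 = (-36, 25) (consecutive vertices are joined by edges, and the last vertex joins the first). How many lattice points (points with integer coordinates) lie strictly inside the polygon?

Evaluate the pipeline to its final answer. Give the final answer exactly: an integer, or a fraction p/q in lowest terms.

Stage 1: total draws C(15,6) = 5005; complement C(10,6) = 210; favorable 5005 - 210 = 4795; P = 137/143; answer 137/143
Stage 2: R1 = 137/143; threaded value p + q = 280; c = 9; cross terms: (-32*-39 - -14*-15)=1038, (-14*9 - 14*-39)=420, (14*18 - 14*9)=126, (14*25 - -36*18)=998, (-36*-15 - -32*25)=1340; twice the area = |3922| = 3922; area = 1961; boundary points = 6 + 4 + 9 + 1 + 4 = 24; strictly interior points = area - boundary/2 + 1 = 1950; answer 1950

1950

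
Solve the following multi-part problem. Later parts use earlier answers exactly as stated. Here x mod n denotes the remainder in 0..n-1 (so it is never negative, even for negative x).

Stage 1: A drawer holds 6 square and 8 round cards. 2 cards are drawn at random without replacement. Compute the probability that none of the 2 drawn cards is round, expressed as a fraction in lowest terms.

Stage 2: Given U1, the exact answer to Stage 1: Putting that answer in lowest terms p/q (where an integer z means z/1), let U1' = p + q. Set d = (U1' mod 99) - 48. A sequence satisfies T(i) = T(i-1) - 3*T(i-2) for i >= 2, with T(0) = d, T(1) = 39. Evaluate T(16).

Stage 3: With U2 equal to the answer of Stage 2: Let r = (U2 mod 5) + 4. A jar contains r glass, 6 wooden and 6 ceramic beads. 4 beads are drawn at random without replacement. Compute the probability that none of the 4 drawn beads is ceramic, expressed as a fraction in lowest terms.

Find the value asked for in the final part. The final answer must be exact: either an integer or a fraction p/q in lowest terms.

Stage 1: total draws C(14,2) = 91; favorable C(6,2) = 15; P = 15/91; answer 15/91
Stage 2: U1 = 15/91; threaded value p + q = 106; d = -41; T(2) = 1*(39) - 3*(-41) = 162; iterating: T(2)=162, T(3)=45, T(4)=-441, T(5)=-576, T(6)=747, T(7)=2475, T(8)=234, T(9)=-7191, T(10)=-7893, T(11)=13680, T(12)=37359, T(13)=-3681, T(14)=-115758, T(15)=-104715, T(16)=242559; answer 242559
Stage 3: U2 = 242559; r = 8; total draws C(20,4) = 4845; favorable C(14,4) = 1001; P = 1001/4845; answer 1001/4845

1001/4845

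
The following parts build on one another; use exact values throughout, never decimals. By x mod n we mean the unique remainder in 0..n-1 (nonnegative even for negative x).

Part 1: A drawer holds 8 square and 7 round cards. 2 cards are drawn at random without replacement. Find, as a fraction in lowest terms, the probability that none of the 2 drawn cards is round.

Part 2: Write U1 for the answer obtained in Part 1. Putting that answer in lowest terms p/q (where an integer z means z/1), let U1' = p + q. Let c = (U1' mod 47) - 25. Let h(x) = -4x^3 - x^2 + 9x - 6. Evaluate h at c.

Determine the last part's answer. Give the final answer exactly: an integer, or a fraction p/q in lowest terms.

768

Part 1: total draws C(15,2) = 105; favorable C(8,2) = 28; P = 4/15; answer 4/15
Part 2: U1 = 4/15; threaded value p + q = 19; c = -6; -4*(-6)^3 - 1*(-6)^2 + 9*(-6)^1 - 6 = (864) + (-36) + (-54) + (-6) = 768; answer 768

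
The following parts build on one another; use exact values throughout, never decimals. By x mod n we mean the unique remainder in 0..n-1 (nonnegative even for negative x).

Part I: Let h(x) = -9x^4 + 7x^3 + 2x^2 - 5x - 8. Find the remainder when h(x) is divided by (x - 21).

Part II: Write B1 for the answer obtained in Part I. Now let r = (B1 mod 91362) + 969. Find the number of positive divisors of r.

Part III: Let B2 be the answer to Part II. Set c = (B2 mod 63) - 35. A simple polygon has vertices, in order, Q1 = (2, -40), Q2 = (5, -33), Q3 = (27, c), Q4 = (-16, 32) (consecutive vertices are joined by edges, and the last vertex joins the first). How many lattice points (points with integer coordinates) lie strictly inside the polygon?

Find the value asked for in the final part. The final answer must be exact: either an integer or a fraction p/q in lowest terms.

Part I: remainder = value at the root: -9*(21)^4 + 7*(21)^3 + 2*(21)^2 - 5*(21)^1 - 8 = (-1750329) + (64827) + (882) + (-105) + (-8) = -1684733; answer -1684733
Part II: B1 = -1684733; r = 52114; 52114 = 2 * 71 * 367; number of divisors = (1+1) * (1+1) * (1+1) = 8; answer 8
Part III: B2 = 8; c = -27; cross terms: (2*-33 - 5*-40)=134, (5*-27 - 27*-33)=756, (27*32 - -16*-27)=432, (-16*-40 - 2*32)=576; twice the area = |1898| = 1898; area = 949; boundary points = 1 + 2 + 1 + 18 = 22; strictly interior points = area - boundary/2 + 1 = 939; answer 939

939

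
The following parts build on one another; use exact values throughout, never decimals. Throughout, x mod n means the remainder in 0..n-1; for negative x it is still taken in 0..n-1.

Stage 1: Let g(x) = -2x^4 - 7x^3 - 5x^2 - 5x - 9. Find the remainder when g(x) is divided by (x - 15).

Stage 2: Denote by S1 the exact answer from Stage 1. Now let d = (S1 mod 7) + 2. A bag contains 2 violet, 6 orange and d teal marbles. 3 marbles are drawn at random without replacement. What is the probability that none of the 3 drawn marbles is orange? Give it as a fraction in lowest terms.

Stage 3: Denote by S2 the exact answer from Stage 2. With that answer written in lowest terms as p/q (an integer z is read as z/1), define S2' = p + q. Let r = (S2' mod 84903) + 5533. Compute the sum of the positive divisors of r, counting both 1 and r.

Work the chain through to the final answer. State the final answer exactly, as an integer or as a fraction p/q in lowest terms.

Stage 1: remainder = value at the root: -2*(15)^4 - 7*(15)^3 - 5*(15)^2 - 5*(15)^1 - 9 = (-101250) + (-23625) + (-1125) + (-75) + (-9) = -126084; answer -126084
Stage 2: S1 = -126084; d = 2; total draws C(10,3) = 120; favorable C(4,3) = 4; P = 1/30; answer 1/30
Stage 3: S2 = 1/30; threaded value p + q = 31; r = 5564; 5564 = 2^2 * 13 * 107; sigma = (1 + 2 + 4) * (1 + 13) * (1 + 107) = 7 * 14 * 108 = 10584; answer 10584

10584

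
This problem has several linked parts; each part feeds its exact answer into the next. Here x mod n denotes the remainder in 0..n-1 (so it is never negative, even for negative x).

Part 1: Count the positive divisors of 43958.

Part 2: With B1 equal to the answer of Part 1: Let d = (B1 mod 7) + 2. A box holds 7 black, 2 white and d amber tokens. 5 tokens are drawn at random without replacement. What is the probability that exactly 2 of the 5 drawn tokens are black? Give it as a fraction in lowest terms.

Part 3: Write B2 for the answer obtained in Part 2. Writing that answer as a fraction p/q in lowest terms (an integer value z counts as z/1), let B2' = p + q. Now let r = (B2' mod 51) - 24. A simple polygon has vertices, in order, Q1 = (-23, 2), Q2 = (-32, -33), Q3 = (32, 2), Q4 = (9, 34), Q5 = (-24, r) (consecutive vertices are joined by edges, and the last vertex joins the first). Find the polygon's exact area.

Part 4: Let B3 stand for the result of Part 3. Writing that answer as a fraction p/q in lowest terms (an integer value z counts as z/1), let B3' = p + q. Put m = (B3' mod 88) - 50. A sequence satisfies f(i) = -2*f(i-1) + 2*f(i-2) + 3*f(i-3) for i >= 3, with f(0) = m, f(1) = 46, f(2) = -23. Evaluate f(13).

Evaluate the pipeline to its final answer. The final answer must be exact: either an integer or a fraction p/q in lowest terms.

815038

Part 1: 43958 = 2 * 31 * 709; number of divisors = (1+1) * (1+1) * (1+1) = 8; answer 8
Part 2: B1 = 8; d = 3; total draws C(12,5) = 792; favorable C(7,2)*C(5,3) = 210; P = 35/132; answer 35/132
Part 3: B2 = 35/132; threaded value p + q = 167; r = -10; cross terms: (-23*-33 - -32*2)=823, (-32*2 - 32*-33)=992, (32*34 - 9*2)=1070, (9*-10 - -24*34)=726, (-24*2 - -23*-10)=-278; twice the area = |3333| = 3333; area = 3333/2; answer 3333/2
Part 4: B3 = 3333/2; threaded value p + q = 3335; m = 29; f(3) = -2*(-23) + 2*(46) + 3*(29) = 225; iterating: f(3)=225, f(4)=-358, f(5)=1097, f(6)=-2235, f(7)=5590, f(8)=-12359, f(9)=29193, f(10)=-66334, f(11)=153977, f(12)=-353043, f(13)=815038; answer 815038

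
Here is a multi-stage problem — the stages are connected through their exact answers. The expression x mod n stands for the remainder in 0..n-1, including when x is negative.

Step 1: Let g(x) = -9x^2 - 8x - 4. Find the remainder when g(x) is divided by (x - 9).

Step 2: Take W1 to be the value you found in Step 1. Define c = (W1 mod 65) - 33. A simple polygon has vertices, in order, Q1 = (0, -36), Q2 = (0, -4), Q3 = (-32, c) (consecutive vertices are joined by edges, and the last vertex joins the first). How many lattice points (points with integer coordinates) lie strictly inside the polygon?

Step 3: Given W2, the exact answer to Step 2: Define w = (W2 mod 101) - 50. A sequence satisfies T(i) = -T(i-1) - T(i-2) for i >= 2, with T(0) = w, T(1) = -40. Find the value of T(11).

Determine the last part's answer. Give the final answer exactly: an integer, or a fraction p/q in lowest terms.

-2

Step 1: remainder = value at the root: -9*(9)^2 - 8*(9)^1 - 4 = (-729) + (-72) + (-4) = -805; answer -805
Step 2: W1 = -805; c = 7; cross terms: (0*-4 - 0*-36)=0, (0*7 - -32*-4)=-128, (-32*-36 - 0*7)=1152; twice the area = |1024| = 1024; area = 512; boundary points = 32 + 1 + 1 = 34; strictly interior points = area - boundary/2 + 1 = 496; answer 496
Step 3: W2 = 496; w = 42; T(2) = -1*(-40) - 1*(42) = -2; iterating: T(2)=-2, T(3)=42, T(4)=-40, T(5)=-2, T(6)=42, T(7)=-40, T(8)=-2, T(9)=42, T(10)=-40, T(11)=-2; answer -2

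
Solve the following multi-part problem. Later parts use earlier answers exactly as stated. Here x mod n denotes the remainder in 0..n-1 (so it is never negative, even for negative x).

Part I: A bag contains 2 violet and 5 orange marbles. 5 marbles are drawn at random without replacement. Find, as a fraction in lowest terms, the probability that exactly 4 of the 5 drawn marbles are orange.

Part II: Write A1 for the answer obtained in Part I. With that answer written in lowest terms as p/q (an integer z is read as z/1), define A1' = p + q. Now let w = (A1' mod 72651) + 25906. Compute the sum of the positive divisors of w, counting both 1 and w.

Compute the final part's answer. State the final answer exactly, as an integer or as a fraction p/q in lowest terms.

26676

Part I: total draws C(7,5) = 21; favorable C(5,4)*C(2,1) = 10; P = 10/21; answer 10/21
Part II: A1 = 10/21; threaded value p + q = 31; w = 25937; 25937 = 37 * 701; sigma = (1 + 37) * (1 + 701) = 38 * 702 = 26676; answer 26676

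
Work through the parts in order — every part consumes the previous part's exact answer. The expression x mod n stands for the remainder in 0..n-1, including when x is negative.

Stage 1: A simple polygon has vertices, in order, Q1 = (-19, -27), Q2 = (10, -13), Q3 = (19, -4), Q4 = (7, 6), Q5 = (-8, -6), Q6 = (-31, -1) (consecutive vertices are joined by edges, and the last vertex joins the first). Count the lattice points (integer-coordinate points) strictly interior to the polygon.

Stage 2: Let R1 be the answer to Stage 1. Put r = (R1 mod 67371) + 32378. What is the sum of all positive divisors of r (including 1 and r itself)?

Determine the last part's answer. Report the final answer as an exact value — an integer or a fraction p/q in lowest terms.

Stage 1: cross terms: (-19*-13 - 10*-27)=517, (10*-4 - 19*-13)=207, (19*6 - 7*-4)=142, (7*-6 - -8*6)=6, (-8*-1 - -31*-6)=-178, (-31*-27 - -19*-1)=818; twice the area = |1512| = 1512; area = 756; boundary points = 1 + 9 + 2 + 3 + 1 + 2 = 18; strictly interior points = area - boundary/2 + 1 = 748; answer 748
Stage 2: R1 = 748; r = 33126; 33126 = 2 * 3 * 5521; sigma = (1 + 2) * (1 + 3) * (1 + 5521) = 3 * 4 * 5522 = 66264; answer 66264

66264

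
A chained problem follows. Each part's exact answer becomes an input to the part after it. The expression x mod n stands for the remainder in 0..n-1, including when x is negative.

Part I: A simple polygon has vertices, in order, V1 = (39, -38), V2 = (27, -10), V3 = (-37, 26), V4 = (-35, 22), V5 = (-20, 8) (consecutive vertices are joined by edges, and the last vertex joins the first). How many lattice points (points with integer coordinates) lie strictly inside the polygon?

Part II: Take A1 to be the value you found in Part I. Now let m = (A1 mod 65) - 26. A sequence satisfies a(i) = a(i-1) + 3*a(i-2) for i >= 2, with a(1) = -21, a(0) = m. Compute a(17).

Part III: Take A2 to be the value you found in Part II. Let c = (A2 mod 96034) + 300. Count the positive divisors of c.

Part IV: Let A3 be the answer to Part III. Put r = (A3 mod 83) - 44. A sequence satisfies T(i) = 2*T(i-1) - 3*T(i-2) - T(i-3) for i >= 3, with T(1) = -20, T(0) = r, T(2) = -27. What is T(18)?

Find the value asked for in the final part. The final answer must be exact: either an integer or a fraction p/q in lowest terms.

Part I: cross terms: (39*-10 - 27*-38)=636, (27*26 - -37*-10)=332, (-37*22 - -35*26)=96, (-35*8 - -20*22)=160, (-20*-38 - 39*8)=448; twice the area = |1672| = 1672; area = 836; boundary points = 4 + 4 + 2 + 1 + 1 = 12; strictly interior points = area - boundary/2 + 1 = 831; answer 831
Part II: A1 = 831; m = 25; a(2) = 1*(-21) + 3*(25) = 54; iterating: a(2)=54, a(3)=-9, a(4)=153, a(5)=126, a(6)=585, a(7)=963, a(8)=2718, a(9)=5607, a(10)=13761, a(11)=30582, a(12)=71865, a(13)=163611, a(14)=379206, a(15)=870039, a(16)=2007657, a(17)=4617774; answer 4617774
Part III: A2 = 4617774; c = 8442; 8442 = 2 * 3^2 * 7 * 67; number of divisors = (1+1) * (2+1) * (1+1) * (1+1) = 24; answer 24
Part IV: A3 = 24; r = -20; T(3) = 2*(-27) - 3*(-20) - 1*(-20) = 26; iterating: T(3)=26, T(4)=153, T(5)=255, T(6)=25, T(7)=-868, T(8)=-2066, T(9)=-1553, T(10)=3960, T(11)=14645, T(12)=18963, T(13)=-9969, T(14)=-91472, T(15)=-172000, T(16)=-59615, T(17)=488242, T(18)=1327329; answer 1327329

1327329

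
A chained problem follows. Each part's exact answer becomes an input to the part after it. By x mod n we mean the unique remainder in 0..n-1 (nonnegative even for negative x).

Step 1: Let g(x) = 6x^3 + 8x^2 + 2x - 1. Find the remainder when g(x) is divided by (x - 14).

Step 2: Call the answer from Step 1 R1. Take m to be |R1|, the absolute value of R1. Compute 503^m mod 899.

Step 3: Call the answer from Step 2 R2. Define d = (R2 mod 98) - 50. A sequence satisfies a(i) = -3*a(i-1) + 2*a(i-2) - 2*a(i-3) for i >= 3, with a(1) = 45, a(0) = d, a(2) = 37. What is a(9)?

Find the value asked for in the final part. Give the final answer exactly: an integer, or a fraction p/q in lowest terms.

32673

Step 1: remainder = value at the root: 6*(14)^3 + 8*(14)^2 + 2*(14)^1 - 1 = (16464) + (1568) + (28) + (-1) = 18059; answer 18059
Step 2: R1 = 18059; m = 18059; squarings mod 899: 503^1=503, 503^2=390, 503^4=169, 503^8=692, 503^16=596, 503^32=111, 503^64=634, 503^128=103, 503^256=720, 503^512=576, 503^1024=45, 503^2048=227, 503^4096=286, 503^8192=886, 503^16384=169; 503^18059 = 503^1 * 503^2 * 503^8 * 503^128 * 503^512 * 503^1024 * 503^16384 = 815 (mod 899); answer 815
Step 3: R2 = 815; d = -19; a(3) = -3*(37) + 2*(45) - 2*(-19) = 17; iterating: a(3)=17, a(4)=-67, a(5)=161, a(6)=-651, a(7)=2409, a(8)=-8851, a(9)=32673; answer 32673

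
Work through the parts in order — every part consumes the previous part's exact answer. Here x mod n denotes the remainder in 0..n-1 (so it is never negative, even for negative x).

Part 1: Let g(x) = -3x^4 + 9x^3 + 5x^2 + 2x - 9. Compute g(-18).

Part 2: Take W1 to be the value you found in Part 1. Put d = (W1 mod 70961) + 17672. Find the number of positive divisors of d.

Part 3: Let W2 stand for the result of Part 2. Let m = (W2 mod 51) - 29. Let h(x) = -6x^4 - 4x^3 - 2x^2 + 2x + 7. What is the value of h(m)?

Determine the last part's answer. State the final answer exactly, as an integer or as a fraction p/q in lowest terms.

Part 1: -3*(-18)^4 + 9*(-18)^3 + 5*(-18)^2 + 2*(-18)^1 - 9 = (-314928) + (-52488) + (1620) + (-36) + (-9) = -365841; answer -365841
Part 2: W1 = -365841; d = 77597; 77597 = 13 * 47 * 127; number of divisors = (1+1) * (1+1) * (1+1) = 8; answer 8
Part 3: W2 = 8; m = -21; -6*(-21)^4 - 4*(-21)^3 - 2*(-21)^2 + 2*(-21)^1 + 7 = (-1166886) + (37044) + (-882) + (-42) + (7) = -1130759; answer -1130759

-1130759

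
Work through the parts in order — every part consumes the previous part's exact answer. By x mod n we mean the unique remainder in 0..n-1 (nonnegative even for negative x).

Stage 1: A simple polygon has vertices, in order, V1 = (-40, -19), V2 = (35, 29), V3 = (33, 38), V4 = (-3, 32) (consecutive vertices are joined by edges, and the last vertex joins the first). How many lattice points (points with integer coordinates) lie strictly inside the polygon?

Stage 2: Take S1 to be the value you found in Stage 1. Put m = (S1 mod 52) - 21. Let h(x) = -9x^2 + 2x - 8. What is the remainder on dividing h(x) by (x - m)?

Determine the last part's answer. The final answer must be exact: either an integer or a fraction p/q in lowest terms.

-4723

Stage 1: cross terms: (-40*29 - 35*-19)=-495, (35*38 - 33*29)=373, (33*32 - -3*38)=1170, (-3*-19 - -40*32)=1337; twice the area = |2385| = 2385; area = 2385/2; boundary points = 3 + 1 + 6 + 1 = 11; strictly interior points = area - boundary/2 + 1 = 1188; answer 1188
Stage 2: S1 = 1188; m = 23; remainder = value at the root: -9*(23)^2 + 2*(23)^1 - 8 = (-4761) + (46) + (-8) = -4723; answer -4723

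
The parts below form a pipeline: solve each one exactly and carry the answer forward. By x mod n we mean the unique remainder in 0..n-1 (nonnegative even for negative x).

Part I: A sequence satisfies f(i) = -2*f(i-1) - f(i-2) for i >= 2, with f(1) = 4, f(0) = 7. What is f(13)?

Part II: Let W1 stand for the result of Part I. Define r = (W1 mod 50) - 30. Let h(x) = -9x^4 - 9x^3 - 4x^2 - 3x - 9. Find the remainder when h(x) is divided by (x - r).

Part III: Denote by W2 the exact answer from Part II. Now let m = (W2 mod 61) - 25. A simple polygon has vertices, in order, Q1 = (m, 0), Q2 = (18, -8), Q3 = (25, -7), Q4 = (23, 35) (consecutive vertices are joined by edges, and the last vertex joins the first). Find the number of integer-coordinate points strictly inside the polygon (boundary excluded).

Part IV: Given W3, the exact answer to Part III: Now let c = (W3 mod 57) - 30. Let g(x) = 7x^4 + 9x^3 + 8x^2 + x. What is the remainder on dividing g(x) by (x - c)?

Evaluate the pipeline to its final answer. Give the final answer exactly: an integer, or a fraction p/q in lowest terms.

Part I: f(2) = -2*(4) - 1*(7) = -15; iterating: f(2)=-15, f(3)=26, f(4)=-37, f(5)=48, f(6)=-59, f(7)=70, f(8)=-81, f(9)=92, f(10)=-103, f(11)=114, f(12)=-125, f(13)=136; answer 136
Part II: W1 = 136; r = 6; remainder = value at the root: -9*(6)^4 - 9*(6)^3 - 4*(6)^2 - 3*(6)^1 - 9 = (-11664) + (-1944) + (-144) + (-18) + (-9) = -13779; answer -13779
Part III: W2 = -13779; m = -18; cross terms: (-18*-8 - 18*0)=144, (18*-7 - 25*-8)=74, (25*35 - 23*-7)=1036, (23*0 - -18*35)=630; twice the area = |1884| = 1884; area = 942; boundary points = 4 + 1 + 2 + 1 = 8; strictly interior points = area - boundary/2 + 1 = 939; answer 939
Part IV: W3 = 939; c = -3; remainder = value at the root: 7*(-3)^4 + 9*(-3)^3 + 8*(-3)^2 + 1*(-3)^1 = (567) + (-243) + (72) + (-3) = 393; answer 393

393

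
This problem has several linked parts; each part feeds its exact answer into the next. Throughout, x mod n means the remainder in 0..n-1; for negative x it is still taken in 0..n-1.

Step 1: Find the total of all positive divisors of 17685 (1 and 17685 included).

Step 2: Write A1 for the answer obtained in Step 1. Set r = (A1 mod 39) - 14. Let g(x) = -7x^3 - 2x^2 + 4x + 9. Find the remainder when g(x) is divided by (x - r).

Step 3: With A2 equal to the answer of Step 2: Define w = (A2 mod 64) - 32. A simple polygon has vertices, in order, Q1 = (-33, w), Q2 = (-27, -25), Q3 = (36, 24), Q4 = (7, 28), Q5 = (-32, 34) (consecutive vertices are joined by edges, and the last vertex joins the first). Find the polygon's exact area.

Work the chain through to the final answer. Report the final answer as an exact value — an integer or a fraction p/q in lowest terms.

Step 1: 17685 = 3^3 * 5 * 131; sigma = (1 + 3 + 9 + 27) * (1 + 5) * (1 + 131) = 40 * 6 * 132 = 31680; answer 31680
Step 2: A1 = 31680; r = -2; remainder = value at the root: -7*(-2)^3 - 2*(-2)^2 + 4*(-2)^1 + 9 = (56) + (-8) + (-8) + (9) = 49; answer 49
Step 3: A2 = 49; w = 17; cross terms: (-33*-25 - -27*17)=1284, (-27*24 - 36*-25)=252, (36*28 - 7*24)=840, (7*34 - -32*28)=1134, (-32*17 - -33*34)=578; twice the area = |4088| = 4088; area = 2044; answer 2044

2044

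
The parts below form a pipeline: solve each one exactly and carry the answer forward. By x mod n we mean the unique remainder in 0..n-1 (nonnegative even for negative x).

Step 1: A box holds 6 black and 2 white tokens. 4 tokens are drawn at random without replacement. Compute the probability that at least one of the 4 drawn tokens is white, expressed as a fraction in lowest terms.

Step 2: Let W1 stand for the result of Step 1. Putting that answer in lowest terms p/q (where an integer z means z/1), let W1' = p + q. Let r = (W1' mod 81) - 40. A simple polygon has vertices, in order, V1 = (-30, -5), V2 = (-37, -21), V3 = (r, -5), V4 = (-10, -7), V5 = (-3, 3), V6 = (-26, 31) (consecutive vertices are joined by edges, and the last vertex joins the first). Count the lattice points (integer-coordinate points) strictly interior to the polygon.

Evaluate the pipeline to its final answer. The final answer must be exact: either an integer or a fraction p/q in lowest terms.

678

Step 1: total draws C(8,4) = 70; complement C(6,4) = 15; favorable 70 - 15 = 55; P = 11/14; answer 11/14
Step 2: W1 = 11/14; threaded value p + q = 25; r = -15; cross terms: (-30*-21 - -37*-5)=445, (-37*-5 - -15*-21)=-130, (-15*-7 - -10*-5)=55, (-10*3 - -3*-7)=-51, (-3*31 - -26*3)=-15, (-26*-5 - -30*31)=1060; twice the area = |1364| = 1364; area = 682; boundary points = 1 + 2 + 1 + 1 + 1 + 4 = 10; strictly interior points = area - boundary/2 + 1 = 678; answer 678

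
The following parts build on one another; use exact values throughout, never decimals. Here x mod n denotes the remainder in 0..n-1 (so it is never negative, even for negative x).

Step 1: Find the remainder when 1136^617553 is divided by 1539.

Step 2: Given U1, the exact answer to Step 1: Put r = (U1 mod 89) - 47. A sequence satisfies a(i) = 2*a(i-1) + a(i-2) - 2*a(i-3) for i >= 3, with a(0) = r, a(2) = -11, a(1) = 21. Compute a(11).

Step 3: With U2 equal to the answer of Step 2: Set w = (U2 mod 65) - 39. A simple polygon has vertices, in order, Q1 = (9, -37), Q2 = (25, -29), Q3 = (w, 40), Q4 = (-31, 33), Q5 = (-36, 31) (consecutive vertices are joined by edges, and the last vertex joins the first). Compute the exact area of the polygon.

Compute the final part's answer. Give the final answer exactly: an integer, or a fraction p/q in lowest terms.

Step 1: squarings mod 1539: 1136^1=1136, 1136^2=814, 1136^4=826, 1136^8=499, 1136^16=1222, 1136^32=454, 1136^64=1429, 1136^128=1327, 1136^256=313, 1136^512=1012, 1136^1024=709, 1136^2048=967, 1136^4096=916, 1136^8192=301, 1136^16384=1339, 1136^32768=1525, 1136^65536=196, 1136^131072=1480, 1136^262144=403, 1136^524288=814; 1136^617553 = 1136^1 * 1136^16 * 1136^64 * 1136^1024 * 1136^2048 * 1136^8192 * 1136^16384 * 1136^65536 * 1136^524288 = 512 (mod 1539); answer 512
Step 2: U1 = 512; r = 20; a(3) = 2*(-11) + 1*(21) - 2*(20) = -41; iterating: a(3)=-41, a(4)=-135, a(5)=-289, a(6)=-631, a(7)=-1281, a(8)=-2615, a(9)=-5249, a(10)=-10551, a(11)=-21121; answer -21121
Step 3: U2 = -21121; w = -35; cross terms: (9*-29 - 25*-37)=664, (25*40 - -35*-29)=-15, (-35*33 - -31*40)=85, (-31*31 - -36*33)=227, (-36*-37 - 9*31)=1053; twice the area = |2014| = 2014; area = 1007; answer 1007

1007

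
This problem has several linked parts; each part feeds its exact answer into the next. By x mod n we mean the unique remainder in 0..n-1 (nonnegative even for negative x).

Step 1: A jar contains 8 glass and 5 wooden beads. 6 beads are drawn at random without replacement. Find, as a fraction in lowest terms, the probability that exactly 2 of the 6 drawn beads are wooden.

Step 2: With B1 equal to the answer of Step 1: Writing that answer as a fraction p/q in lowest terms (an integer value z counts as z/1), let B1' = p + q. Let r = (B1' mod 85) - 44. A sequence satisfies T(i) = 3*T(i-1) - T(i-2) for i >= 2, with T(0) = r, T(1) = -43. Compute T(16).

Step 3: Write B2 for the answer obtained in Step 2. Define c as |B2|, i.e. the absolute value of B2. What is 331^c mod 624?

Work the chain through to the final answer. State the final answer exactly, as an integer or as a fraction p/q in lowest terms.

Step 1: total draws C(13,6) = 1716; favorable C(5,2)*C(8,4) = 700; P = 175/429; answer 175/429
Step 2: B1 = 175/429; threaded value p + q = 604; r = -35; T(2) = 3*(-43) - 1*(-35) = -94; iterating: T(2)=-94, T(3)=-239, T(4)=-623, T(5)=-1630, T(6)=-4267, T(7)=-11171, T(8)=-29246, T(9)=-76567, T(10)=-200455, T(11)=-524798, T(12)=-1373939, T(13)=-3597019, T(14)=-9417118, T(15)=-24654335, T(16)=-64545887; answer -64545887
Step 3: B2 = -64545887; c = 64545887; squarings mod 624: 331^1=331, 331^2=361, 331^4=529, 331^8=289, 331^16=529, 331^32=289, 331^64=529, 331^128=289, 331^256=529, 331^512=289, 331^1024=529, 331^2048=289, 331^4096=529, 331^8192=289, 331^16384=529, 331^32768=289, 331^65536=529, 331^131072=289, 331^262144=529, 331^524288=289, 331^1048576=529, 331^2097152=289, 331^4194304=529, 331^8388608=289, 331^16777216=529, 331^33554432=289; 331^64545887 = 331^1 * 331^2 * 331^4 * 331^8 * 331^16 * 331^64 * 331^1024 * 331^8192 * 331^16384 * 331^32768 * 331^524288 * 331^1048576 * 331^4194304 * 331^8388608 * 331^16777216 * 331^33554432 = 115 (mod 624); answer 115

115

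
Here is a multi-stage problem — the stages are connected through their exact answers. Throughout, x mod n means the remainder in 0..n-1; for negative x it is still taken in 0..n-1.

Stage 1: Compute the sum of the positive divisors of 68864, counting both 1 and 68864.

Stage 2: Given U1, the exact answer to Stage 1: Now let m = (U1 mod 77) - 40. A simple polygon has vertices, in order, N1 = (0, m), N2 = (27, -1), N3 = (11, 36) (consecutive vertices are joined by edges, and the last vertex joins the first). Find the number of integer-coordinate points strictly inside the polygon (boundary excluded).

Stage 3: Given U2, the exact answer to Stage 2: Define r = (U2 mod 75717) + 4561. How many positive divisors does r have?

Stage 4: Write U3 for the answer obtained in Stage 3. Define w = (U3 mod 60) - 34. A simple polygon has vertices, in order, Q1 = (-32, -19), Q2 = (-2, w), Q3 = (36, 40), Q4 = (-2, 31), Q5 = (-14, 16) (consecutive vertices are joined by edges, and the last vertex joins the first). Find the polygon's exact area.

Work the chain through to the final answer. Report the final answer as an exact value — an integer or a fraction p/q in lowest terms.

Stage 1: 68864 = 2^8 * 269; sigma = (1 + 2 + 4 + 8 + 16 + 32 + 64 + 128 + 256) * (1 + 269) = 511 * 270 = 137970; answer 137970
Stage 2: U1 = 137970; m = 23; cross terms: (0*-1 - 27*23)=-621, (27*36 - 11*-1)=983, (11*23 - 0*36)=253; twice the area = |615| = 615; area = 615/2; boundary points = 3 + 1 + 1 = 5; strictly interior points = area - boundary/2 + 1 = 306; answer 306
Stage 3: U2 = 306; r = 4867; 4867 = 31 * 157; number of divisors = (1+1) * (1+1) = 4; answer 4
Stage 4: U3 = 4; w = -30; cross terms: (-32*-30 - -2*-19)=922, (-2*40 - 36*-30)=1000, (36*31 - -2*40)=1196, (-2*16 - -14*31)=402, (-14*-19 - -32*16)=778; twice the area = |4298| = 4298; area = 2149; answer 2149

2149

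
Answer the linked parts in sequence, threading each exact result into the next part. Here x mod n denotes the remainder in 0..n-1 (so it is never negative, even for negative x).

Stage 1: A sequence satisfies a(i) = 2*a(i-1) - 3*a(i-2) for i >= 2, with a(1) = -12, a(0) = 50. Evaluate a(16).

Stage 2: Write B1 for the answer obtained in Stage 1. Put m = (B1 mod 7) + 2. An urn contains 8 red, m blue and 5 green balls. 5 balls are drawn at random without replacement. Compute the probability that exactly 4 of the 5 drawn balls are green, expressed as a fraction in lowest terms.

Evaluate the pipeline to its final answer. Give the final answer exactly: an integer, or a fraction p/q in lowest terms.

Stage 1: a(2) = 2*(-12) - 3*(50) = -174; iterating: a(2)=-174, a(3)=-312, a(4)=-102, a(5)=732, a(6)=1770, a(7)=1344, a(8)=-2622, a(9)=-9276, a(10)=-10686, a(11)=6456, a(12)=44970, a(13)=70572, a(14)=6234, a(15)=-199248, a(16)=-417198; answer -417198
Stage 2: B1 = -417198; m = 4; total draws C(17,5) = 6188; favorable C(5,4)*C(12,1) = 60; P = 15/1547; answer 15/1547

15/1547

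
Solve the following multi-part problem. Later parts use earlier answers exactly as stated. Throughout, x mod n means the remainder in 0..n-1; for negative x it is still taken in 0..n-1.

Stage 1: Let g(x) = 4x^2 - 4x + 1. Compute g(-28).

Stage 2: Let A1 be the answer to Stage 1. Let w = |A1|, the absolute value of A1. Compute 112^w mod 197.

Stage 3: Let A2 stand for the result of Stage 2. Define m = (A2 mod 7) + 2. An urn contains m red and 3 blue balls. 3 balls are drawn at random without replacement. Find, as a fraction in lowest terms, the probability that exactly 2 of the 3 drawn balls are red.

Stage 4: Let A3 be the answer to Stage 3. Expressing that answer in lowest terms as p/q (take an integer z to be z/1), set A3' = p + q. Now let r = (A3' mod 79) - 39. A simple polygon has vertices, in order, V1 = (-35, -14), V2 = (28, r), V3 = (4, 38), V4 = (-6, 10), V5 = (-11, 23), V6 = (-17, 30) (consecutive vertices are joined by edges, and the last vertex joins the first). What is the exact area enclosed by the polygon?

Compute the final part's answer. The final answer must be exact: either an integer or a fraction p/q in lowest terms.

Stage 1: 4*(-28)^2 - 4*(-28)^1 + 1 = (3136) + (112) + (1) = 3249; answer 3249
Stage 2: A1 = 3249; w = 3249; squarings mod 197: 112^1=112, 112^2=133, 112^4=156, 112^8=105, 112^16=190, 112^32=49, 112^64=37, 112^128=187, 112^256=100, 112^512=150, 112^1024=42, 112^2048=188; 112^3249 = 112^1 * 112^16 * 112^32 * 112^128 * 112^1024 * 112^2048 = 160 (mod 197); answer 160
Stage 3: A2 = 160; m = 8; total draws C(11,3) = 165; favorable C(8,2)*C(3,1) = 84; P = 28/55; answer 28/55
Stage 4: A3 = 28/55; threaded value p + q = 83; r = -35; cross terms: (-35*-35 - 28*-14)=1617, (28*38 - 4*-35)=1204, (4*10 - -6*38)=268, (-6*23 - -11*10)=-28, (-11*30 - -17*23)=61, (-17*-14 - -35*30)=1288; twice the area = |4410| = 4410; area = 2205; answer 2205

2205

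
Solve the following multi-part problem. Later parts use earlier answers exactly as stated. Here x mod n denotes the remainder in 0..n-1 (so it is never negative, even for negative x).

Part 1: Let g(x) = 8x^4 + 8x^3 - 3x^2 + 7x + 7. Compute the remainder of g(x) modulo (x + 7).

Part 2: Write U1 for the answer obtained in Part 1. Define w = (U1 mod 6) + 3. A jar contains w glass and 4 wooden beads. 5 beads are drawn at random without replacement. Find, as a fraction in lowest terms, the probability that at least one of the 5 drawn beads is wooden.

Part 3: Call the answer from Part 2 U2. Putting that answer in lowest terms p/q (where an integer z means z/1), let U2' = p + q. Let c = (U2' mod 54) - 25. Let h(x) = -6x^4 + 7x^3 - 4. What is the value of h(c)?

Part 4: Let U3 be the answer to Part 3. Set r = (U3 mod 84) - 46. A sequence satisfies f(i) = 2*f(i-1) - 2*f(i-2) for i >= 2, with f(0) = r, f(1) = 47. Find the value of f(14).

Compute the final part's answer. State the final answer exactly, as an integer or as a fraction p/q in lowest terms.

-11904

Part 1: remainder = value at the root: 8*(-7)^4 + 8*(-7)^3 - 3*(-7)^2 + 7*(-7)^1 + 7 = (19208) + (-2744) + (-147) + (-49) + (7) = 16275; answer 16275
Part 2: U1 = 16275; w = 6; total draws C(10,5) = 252; complement C(6,5) = 6; favorable 252 - 6 = 246; P = 41/42; answer 41/42
Part 3: U2 = 41/42; threaded value p + q = 83; c = 4; -6*(4)^4 + 7*(4)^3 - 4 = (-1536) + (448) + (-4) = -1092; answer -1092
Part 4: U3 = -1092; r = -46; f(2) = 2*(47) - 2*(-46) = 186; iterating: f(2)=186, f(3)=278, f(4)=184, f(5)=-188, f(6)=-744, f(7)=-1112, f(8)=-736, f(9)=752, f(10)=2976, f(11)=4448, f(12)=2944, f(13)=-3008, f(14)=-11904; answer -11904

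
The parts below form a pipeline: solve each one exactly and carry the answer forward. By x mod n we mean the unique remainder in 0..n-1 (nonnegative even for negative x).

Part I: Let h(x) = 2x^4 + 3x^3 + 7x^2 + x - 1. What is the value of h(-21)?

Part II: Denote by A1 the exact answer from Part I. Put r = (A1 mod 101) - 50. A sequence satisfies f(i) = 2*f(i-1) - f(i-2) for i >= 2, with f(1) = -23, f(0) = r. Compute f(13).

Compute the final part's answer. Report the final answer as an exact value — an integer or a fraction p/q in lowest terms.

Part I: 2*(-21)^4 + 3*(-21)^3 + 7*(-21)^2 + 1*(-21)^1 - 1 = (388962) + (-27783) + (3087) + (-21) + (-1) = 364244; answer 364244
Part II: A1 = 364244; r = -12; f(2) = 2*(-23) - 1*(-12) = -34; iterating: f(2)=-34, f(3)=-45, f(4)=-56, f(5)=-67, f(6)=-78, f(7)=-89, f(8)=-100, f(9)=-111, f(10)=-122, f(11)=-133, f(12)=-144, f(13)=-155; answer -155

-155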